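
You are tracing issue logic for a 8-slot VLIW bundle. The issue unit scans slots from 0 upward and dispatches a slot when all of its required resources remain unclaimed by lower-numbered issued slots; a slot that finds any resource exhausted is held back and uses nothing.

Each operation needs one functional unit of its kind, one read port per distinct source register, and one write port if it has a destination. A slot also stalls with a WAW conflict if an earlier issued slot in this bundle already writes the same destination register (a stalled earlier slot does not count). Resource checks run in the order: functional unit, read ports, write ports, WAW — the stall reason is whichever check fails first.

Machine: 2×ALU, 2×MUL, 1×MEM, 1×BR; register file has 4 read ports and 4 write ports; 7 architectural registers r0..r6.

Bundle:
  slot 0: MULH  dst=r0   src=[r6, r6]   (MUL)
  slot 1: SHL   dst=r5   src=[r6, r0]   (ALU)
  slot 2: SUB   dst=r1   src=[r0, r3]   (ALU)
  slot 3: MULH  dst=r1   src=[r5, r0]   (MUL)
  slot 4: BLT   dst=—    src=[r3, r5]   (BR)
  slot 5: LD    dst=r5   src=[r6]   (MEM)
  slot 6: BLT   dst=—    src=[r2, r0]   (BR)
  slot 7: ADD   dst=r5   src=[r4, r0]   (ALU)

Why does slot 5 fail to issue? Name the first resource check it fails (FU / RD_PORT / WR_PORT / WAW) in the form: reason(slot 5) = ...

#0 MUL src=r6,r6 dispatched  <A:2 Mu:1 Ld:1 B:1 rd:3 wr:3>
#1 ALU src=r6,r0 dispatched  <A:1 Mu:1 Ld:1 B:1 rd:1 wr:2>
#2 ALU src=r0,r3 held:RD_PORT  <A:1 Mu:1 Ld:1 B:1 rd:1 wr:2>
#3 MUL src=r5,r0 held:RD_PORT  <A:1 Mu:1 Ld:1 B:1 rd:1 wr:2>
#4 BR src=r3,r5 held:RD_PORT  <A:1 Mu:1 Ld:1 B:1 rd:1 wr:2>
#5 MEM src=r6 held:WAW  <A:1 Mu:1 Ld:1 B:1 rd:1 wr:2>
#6 BR src=r2,r0 held:RD_PORT  <A:1 Mu:1 Ld:1 B:1 rd:1 wr:2>
#7 ALU src=r4,r0 held:RD_PORT  <A:1 Mu:1 Ld:1 B:1 rd:1 wr:2>

reason(slot 5) = WAW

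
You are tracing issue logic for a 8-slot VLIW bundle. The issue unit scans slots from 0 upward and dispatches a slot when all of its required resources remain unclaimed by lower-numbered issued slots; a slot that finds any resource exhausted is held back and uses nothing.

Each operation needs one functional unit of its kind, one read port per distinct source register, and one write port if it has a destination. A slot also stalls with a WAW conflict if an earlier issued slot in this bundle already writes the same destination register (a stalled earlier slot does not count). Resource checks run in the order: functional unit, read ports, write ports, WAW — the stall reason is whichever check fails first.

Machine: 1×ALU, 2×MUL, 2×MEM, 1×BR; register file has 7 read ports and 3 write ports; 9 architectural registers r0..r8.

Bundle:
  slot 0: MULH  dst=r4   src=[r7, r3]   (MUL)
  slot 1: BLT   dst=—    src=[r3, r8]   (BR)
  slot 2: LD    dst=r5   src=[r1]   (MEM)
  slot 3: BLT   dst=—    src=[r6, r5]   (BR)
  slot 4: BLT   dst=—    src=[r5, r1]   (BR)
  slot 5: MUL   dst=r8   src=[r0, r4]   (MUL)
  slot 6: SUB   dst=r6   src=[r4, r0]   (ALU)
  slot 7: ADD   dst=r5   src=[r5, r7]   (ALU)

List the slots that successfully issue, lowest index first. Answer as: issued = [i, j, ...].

issued = [0, 1, 2, 5]

#0 MUL src=r7,r3 dispatched  <A:1 Mu:1 Ld:2 B:1 rd:5 wr:2>
#1 BR src=r3,r8 dispatched  <A:1 Mu:1 Ld:2 B:0 rd:3 wr:2>
#2 MEM src=r1 dispatched  <A:1 Mu:1 Ld:1 B:0 rd:2 wr:1>
#3 BR src=r6,r5 held:FU  <A:1 Mu:1 Ld:1 B:0 rd:2 wr:1>
#4 BR src=r5,r1 held:FU  <A:1 Mu:1 Ld:1 B:0 rd:2 wr:1>
#5 MUL src=r0,r4 dispatched  <A:1 Mu:0 Ld:1 B:0 rd:0 wr:0>
#6 ALU src=r4,r0 held:RD_PORT  <A:1 Mu:0 Ld:1 B:0 rd:0 wr:0>
#7 ALU src=r5,r7 held:RD_PORT  <A:1 Mu:0 Ld:1 B:0 rd:0 wr:0>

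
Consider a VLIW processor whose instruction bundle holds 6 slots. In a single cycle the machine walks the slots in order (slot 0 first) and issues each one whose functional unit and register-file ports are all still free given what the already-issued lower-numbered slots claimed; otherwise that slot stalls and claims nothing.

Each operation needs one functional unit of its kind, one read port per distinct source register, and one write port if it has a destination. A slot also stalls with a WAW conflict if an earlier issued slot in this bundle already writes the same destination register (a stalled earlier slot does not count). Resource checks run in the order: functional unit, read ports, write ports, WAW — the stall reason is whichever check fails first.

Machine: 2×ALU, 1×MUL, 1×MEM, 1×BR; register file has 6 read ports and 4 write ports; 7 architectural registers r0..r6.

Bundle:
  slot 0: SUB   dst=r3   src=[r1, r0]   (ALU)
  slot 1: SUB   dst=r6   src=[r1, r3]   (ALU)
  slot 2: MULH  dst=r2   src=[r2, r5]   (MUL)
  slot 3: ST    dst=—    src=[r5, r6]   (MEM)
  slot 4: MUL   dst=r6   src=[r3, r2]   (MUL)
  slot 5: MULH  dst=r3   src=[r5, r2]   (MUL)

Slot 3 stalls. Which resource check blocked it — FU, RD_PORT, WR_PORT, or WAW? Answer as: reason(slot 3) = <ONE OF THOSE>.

(0) want 1×ALU +2rd +1wr — yes → AL1|MU1|ME1|BR1|rd4|wr3
(1) want 1×ALU +2rd +1wr — yes → AL0|MU1|ME1|BR1|rd2|wr2
(2) want 1×MUL +2rd +1wr — yes → AL0|MU0|ME1|BR1|rd0|wr1
(3) want 1×MEM +2rd +0wr — RD_PORT → AL0|MU0|ME1|BR1|rd0|wr1
(4) want 1×MUL +2rd +1wr — FU → AL0|MU0|ME1|BR1|rd0|wr1
(5) want 1×MUL +2rd +1wr — FU → AL0|MU0|ME1|BR1|rd0|wr1

reason(slot 3) = RD_PORT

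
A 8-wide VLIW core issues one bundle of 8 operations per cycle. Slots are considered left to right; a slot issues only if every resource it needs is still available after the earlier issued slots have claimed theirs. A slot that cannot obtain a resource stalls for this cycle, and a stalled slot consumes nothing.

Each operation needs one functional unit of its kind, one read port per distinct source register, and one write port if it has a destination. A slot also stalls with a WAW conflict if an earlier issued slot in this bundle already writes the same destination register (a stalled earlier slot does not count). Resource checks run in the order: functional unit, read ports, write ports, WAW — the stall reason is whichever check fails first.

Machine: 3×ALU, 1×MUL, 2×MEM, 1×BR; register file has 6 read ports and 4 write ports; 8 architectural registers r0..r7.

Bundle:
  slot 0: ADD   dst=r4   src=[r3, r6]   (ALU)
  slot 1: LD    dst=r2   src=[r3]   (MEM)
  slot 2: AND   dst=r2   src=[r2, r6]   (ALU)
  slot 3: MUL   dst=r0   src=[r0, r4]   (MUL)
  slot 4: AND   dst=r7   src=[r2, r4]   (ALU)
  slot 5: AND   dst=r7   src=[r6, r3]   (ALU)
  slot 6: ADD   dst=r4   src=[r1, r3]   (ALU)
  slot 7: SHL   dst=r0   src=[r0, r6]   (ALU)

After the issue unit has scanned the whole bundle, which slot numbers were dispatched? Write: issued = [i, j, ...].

  0. ALU→r4 ⇒ go  {2A/1Mu/2Ld/1B | 4r 3w}
  1. MEM→r2 ⇒ go  {2A/1Mu/1Ld/1B | 3r 2w}
  2. ALU→r2 ⇒ no(WAW)  {2A/1Mu/1Ld/1B | 3r 2w}
  3. MUL→r0 ⇒ go  {2A/0Mu/1Ld/1B | 1r 1w}
  4. ALU→r7 ⇒ no(RD_PORT)  {2A/0Mu/1Ld/1B | 1r 1w}
  5. ALU→r7 ⇒ no(RD_PORT)  {2A/0Mu/1Ld/1B | 1r 1w}
  6. ALU→r4 ⇒ no(RD_PORT)  {2A/0Mu/1Ld/1B | 1r 1w}
  7. ALU→r0 ⇒ no(RD_PORT)  {2A/0Mu/1Ld/1B | 1r 1w}

issued = [0, 1, 3]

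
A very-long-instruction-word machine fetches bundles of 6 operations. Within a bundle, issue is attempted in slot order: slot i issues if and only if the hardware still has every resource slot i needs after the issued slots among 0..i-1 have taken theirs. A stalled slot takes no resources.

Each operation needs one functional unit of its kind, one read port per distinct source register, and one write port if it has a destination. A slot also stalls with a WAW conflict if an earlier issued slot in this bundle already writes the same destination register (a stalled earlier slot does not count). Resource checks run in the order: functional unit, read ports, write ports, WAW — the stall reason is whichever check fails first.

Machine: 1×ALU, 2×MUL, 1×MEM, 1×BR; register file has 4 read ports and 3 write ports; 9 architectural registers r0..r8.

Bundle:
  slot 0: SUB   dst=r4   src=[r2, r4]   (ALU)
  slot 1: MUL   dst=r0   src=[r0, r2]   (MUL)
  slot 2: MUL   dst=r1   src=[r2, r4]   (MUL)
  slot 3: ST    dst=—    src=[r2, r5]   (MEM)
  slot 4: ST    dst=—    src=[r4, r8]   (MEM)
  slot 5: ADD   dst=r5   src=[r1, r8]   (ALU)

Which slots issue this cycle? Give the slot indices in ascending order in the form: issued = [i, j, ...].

#0 ALU src=r2,r4 dispatched  <A:0 Mu:2 Ld:1 B:1 rd:2 wr:2>
#1 MUL src=r0,r2 dispatched  <A:0 Mu:1 Ld:1 B:1 rd:0 wr:1>
#2 MUL src=r2,r4 held:RD_PORT  <A:0 Mu:1 Ld:1 B:1 rd:0 wr:1>
#3 MEM src=r2,r5 held:RD_PORT  <A:0 Mu:1 Ld:1 B:1 rd:0 wr:1>
#4 MEM src=r4,r8 held:RD_PORT  <A:0 Mu:1 Ld:1 B:1 rd:0 wr:1>
#5 ALU src=r1,r8 held:FU  <A:0 Mu:1 Ld:1 B:1 rd:0 wr:1>

issued = [0, 1]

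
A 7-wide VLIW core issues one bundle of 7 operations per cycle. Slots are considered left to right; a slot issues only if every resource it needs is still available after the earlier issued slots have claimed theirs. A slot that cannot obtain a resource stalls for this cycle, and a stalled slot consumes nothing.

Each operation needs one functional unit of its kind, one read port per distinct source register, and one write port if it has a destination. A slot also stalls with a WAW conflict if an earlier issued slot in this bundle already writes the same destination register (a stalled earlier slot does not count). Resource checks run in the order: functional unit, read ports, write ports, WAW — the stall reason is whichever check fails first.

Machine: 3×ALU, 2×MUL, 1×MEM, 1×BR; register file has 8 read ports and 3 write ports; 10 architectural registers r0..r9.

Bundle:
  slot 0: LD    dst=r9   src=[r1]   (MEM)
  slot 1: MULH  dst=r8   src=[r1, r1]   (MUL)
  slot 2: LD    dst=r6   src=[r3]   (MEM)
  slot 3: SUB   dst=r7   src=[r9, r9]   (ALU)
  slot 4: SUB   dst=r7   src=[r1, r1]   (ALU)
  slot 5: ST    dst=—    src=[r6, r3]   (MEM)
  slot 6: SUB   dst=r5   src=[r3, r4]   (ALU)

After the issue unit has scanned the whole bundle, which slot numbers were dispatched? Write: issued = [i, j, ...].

issued = [0, 1, 3]

[0] MEM needs rd=1 wr=1: ok; after: ALU=3 MUL=2 MEM=0 BR=1, R=7, W=2
[1] MUL needs rd=1 wr=1: ok; after: ALU=3 MUL=1 MEM=0 BR=1, R=6, W=1
[2] MEM needs rd=1 wr=1: FU; after: ALU=3 MUL=1 MEM=0 BR=1, R=6, W=1
[3] ALU needs rd=1 wr=1: ok; after: ALU=2 MUL=1 MEM=0 BR=1, R=5, W=0
[4] ALU needs rd=1 wr=1: WR_PORT; after: ALU=2 MUL=1 MEM=0 BR=1, R=5, W=0
[5] MEM needs rd=2 wr=0: FU; after: ALU=2 MUL=1 MEM=0 BR=1, R=5, W=0
[6] ALU needs rd=2 wr=1: WR_PORT; after: ALU=2 MUL=1 MEM=0 BR=1, R=5, W=0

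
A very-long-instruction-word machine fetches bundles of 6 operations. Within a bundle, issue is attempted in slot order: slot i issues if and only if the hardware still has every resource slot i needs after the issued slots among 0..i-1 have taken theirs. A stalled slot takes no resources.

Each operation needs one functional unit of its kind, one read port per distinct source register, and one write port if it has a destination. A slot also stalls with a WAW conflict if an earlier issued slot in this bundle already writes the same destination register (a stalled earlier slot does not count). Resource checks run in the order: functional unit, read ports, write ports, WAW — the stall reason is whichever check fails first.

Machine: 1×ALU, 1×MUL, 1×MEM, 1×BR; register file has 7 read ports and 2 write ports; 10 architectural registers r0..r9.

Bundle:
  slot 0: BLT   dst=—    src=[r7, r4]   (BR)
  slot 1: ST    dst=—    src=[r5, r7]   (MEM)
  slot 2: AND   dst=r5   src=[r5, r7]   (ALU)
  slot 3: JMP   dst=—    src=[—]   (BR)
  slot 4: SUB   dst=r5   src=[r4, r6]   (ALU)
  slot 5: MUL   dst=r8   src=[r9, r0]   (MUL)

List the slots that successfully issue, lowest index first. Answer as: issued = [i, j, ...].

[0] BR needs rd=2 wr=0: ok; after: ALU=1 MUL=1 MEM=1 BR=0, R=5, W=2
[1] MEM needs rd=2 wr=0: ok; after: ALU=1 MUL=1 MEM=0 BR=0, R=3, W=2
[2] ALU needs rd=2 wr=1: ok; after: ALU=0 MUL=1 MEM=0 BR=0, R=1, W=1
[3] BR needs rd=0 wr=0: FU; after: ALU=0 MUL=1 MEM=0 BR=0, R=1, W=1
[4] ALU needs rd=2 wr=1: FU; after: ALU=0 MUL=1 MEM=0 BR=0, R=1, W=1
[5] MUL needs rd=2 wr=1: RD_PORT; after: ALU=0 MUL=1 MEM=0 BR=0, R=1, W=1

issued = [0, 1, 2]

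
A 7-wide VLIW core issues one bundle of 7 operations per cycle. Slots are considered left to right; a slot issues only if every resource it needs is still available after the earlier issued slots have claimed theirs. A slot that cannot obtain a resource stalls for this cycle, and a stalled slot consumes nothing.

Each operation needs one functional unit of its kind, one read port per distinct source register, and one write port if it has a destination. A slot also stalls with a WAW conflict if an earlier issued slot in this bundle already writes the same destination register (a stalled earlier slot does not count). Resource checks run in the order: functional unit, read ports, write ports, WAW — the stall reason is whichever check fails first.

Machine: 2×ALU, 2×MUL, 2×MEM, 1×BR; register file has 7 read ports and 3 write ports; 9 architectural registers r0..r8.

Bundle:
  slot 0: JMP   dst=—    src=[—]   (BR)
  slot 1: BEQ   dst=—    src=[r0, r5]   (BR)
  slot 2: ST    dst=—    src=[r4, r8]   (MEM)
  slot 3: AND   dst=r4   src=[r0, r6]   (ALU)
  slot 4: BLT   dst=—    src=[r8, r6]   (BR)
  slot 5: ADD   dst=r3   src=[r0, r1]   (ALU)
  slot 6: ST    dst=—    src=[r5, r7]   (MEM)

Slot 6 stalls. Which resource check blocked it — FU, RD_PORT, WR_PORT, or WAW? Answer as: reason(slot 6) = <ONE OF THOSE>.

reason(slot 6) = RD_PORT

  0. BR ⇒ go  {2A/2Mu/2Ld/0B | 7r 3w}
  1. BR ⇒ no(FU)  {2A/2Mu/2Ld/0B | 7r 3w}
  2. MEM ⇒ go  {2A/2Mu/1Ld/0B | 5r 3w}
  3. ALU→r4 ⇒ go  {1A/2Mu/1Ld/0B | 3r 2w}
  4. BR ⇒ no(FU)  {1A/2Mu/1Ld/0B | 3r 2w}
  5. ALU→r3 ⇒ go  {0A/2Mu/1Ld/0B | 1r 1w}
  6. MEM ⇒ no(RD_PORT)  {0A/2Mu/1Ld/0B | 1r 1w}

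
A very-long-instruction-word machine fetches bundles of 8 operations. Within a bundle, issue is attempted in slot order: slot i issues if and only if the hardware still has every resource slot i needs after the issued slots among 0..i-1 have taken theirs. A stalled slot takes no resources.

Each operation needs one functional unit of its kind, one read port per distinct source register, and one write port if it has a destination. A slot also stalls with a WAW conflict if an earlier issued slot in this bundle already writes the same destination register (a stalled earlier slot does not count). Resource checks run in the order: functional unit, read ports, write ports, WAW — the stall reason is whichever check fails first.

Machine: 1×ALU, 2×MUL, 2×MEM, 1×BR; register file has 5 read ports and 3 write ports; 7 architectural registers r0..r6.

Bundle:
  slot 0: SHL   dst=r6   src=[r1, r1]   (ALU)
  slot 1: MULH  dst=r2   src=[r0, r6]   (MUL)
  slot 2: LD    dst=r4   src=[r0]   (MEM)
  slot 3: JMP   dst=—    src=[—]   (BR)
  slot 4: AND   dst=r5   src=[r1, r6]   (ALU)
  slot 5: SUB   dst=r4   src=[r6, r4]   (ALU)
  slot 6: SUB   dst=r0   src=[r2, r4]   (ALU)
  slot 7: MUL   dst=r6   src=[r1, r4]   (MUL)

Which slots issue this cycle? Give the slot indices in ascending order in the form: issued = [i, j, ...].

issued = [0, 1, 2, 3]

[0] ALU needs rd=1 wr=1: ok; after: ALU=0 MUL=2 MEM=2 BR=1, R=4, W=2
[1] MUL needs rd=2 wr=1: ok; after: ALU=0 MUL=1 MEM=2 BR=1, R=2, W=1
[2] MEM needs rd=1 wr=1: ok; after: ALU=0 MUL=1 MEM=1 BR=1, R=1, W=0
[3] BR needs rd=0 wr=0: ok; after: ALU=0 MUL=1 MEM=1 BR=0, R=1, W=0
[4] ALU needs rd=2 wr=1: FU; after: ALU=0 MUL=1 MEM=1 BR=0, R=1, W=0
[5] ALU needs rd=2 wr=1: FU; after: ALU=0 MUL=1 MEM=1 BR=0, R=1, W=0
[6] ALU needs rd=2 wr=1: FU; after: ALU=0 MUL=1 MEM=1 BR=0, R=1, W=0
[7] MUL needs rd=2 wr=1: RD_PORT; after: ALU=0 MUL=1 MEM=1 BR=0, R=1, W=0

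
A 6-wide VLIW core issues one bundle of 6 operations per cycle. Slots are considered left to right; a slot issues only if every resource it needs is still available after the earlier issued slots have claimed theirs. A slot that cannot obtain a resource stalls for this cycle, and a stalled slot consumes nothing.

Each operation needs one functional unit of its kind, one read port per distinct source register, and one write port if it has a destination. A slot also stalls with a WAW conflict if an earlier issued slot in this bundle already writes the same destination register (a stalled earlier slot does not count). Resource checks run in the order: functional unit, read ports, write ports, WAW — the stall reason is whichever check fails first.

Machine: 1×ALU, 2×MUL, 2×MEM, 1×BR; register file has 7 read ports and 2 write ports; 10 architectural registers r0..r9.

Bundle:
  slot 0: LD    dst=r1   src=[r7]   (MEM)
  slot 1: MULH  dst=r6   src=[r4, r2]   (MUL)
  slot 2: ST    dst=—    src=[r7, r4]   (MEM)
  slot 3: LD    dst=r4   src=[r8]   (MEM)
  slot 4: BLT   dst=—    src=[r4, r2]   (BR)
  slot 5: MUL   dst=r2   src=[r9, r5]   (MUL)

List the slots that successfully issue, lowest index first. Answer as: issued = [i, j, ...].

issued = [0, 1, 2, 4]

  0. MEM→r1 ⇒ go  {1A/2Mu/1Ld/1B | 6r 1w}
  1. MUL→r6 ⇒ go  {1A/1Mu/1Ld/1B | 4r 0w}
  2. MEM ⇒ go  {1A/1Mu/0Ld/1B | 2r 0w}
  3. MEM→r4 ⇒ no(FU)  {1A/1Mu/0Ld/1B | 2r 0w}
  4. BR ⇒ go  {1A/1Mu/0Ld/0B | 0r 0w}
  5. MUL→r2 ⇒ no(RD_PORT)  {1A/1Mu/0Ld/0B | 0r 0w}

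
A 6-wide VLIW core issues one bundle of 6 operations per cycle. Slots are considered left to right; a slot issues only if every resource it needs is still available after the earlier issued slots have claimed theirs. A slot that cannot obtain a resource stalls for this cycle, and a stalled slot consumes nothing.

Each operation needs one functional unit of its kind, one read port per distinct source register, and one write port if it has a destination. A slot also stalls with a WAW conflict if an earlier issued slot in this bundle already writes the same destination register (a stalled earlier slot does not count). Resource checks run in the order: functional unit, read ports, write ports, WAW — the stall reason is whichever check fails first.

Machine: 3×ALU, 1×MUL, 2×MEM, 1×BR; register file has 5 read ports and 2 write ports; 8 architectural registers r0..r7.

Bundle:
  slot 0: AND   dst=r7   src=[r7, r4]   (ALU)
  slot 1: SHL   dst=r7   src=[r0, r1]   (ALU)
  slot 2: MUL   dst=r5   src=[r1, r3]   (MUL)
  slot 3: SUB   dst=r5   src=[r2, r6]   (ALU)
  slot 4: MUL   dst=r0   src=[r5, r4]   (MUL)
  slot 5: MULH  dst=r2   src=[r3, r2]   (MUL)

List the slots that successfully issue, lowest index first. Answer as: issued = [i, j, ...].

issued = [0, 2]

  0. ALU→r7 ⇒ go  {2A/1Mu/2Ld/1B | 3r 1w}
  1. ALU→r7 ⇒ no(WAW)  {2A/1Mu/2Ld/1B | 3r 1w}
  2. MUL→r5 ⇒ go  {2A/0Mu/2Ld/1B | 1r 0w}
  3. ALU→r5 ⇒ no(RD_PORT)  {2A/0Mu/2Ld/1B | 1r 0w}
  4. MUL→r0 ⇒ no(FU)  {2A/0Mu/2Ld/1B | 1r 0w}
  5. MUL→r2 ⇒ no(FU)  {2A/0Mu/2Ld/1B | 1r 0w}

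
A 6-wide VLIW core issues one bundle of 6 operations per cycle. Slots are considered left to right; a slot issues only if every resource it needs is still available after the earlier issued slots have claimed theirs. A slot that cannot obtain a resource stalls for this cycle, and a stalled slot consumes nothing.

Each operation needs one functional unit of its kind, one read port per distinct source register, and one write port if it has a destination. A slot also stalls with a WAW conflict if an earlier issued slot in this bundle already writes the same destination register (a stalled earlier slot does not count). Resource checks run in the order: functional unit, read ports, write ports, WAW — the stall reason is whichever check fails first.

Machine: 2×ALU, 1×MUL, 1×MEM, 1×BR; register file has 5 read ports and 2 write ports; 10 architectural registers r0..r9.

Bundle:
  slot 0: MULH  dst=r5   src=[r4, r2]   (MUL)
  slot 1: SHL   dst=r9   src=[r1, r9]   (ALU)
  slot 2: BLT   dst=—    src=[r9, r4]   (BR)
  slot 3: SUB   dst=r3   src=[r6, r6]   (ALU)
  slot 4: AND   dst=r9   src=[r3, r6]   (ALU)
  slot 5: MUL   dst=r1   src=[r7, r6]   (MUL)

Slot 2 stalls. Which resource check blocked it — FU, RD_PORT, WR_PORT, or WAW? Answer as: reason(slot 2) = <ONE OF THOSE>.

reason(slot 2) = RD_PORT

  0. MUL→r5 ⇒ go  {2A/0Mu/1Ld/1B | 3r 1w}
  1. ALU→r9 ⇒ go  {1A/0Mu/1Ld/1B | 1r 0w}
  2. BR ⇒ no(RD_PORT)  {1A/0Mu/1Ld/1B | 1r 0w}
  3. ALU→r3 ⇒ no(WR_PORT)  {1A/0Mu/1Ld/1B | 1r 0w}
  4. ALU→r9 ⇒ no(RD_PORT)  {1A/0Mu/1Ld/1B | 1r 0w}
  5. MUL→r1 ⇒ no(FU)  {1A/0Mu/1Ld/1B | 1r 0w}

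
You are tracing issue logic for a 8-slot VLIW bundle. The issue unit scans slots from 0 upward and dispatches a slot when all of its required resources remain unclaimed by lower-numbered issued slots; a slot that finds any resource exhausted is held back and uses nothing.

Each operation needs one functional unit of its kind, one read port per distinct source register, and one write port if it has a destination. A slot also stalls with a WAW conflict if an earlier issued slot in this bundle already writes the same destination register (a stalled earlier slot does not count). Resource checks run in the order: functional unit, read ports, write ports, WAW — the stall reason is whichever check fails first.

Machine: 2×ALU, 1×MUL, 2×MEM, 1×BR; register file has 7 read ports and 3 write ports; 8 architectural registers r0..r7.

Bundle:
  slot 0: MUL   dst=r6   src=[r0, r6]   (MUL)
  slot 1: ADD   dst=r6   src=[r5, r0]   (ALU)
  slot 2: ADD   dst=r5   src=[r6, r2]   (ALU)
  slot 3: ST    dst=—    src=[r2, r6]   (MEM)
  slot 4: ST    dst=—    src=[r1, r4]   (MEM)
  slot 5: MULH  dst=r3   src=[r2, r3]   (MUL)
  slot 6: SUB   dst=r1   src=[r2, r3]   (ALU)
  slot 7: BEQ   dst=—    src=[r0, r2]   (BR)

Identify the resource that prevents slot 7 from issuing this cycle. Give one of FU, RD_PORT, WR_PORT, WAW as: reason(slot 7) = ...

[0] MUL needs rd=2 wr=1: ok; after: ALU=2 MUL=0 MEM=2 BR=1, R=5, W=2
[1] ALU needs rd=2 wr=1: WAW; after: ALU=2 MUL=0 MEM=2 BR=1, R=5, W=2
[2] ALU needs rd=2 wr=1: ok; after: ALU=1 MUL=0 MEM=2 BR=1, R=3, W=1
[3] MEM needs rd=2 wr=0: ok; after: ALU=1 MUL=0 MEM=1 BR=1, R=1, W=1
[4] MEM needs rd=2 wr=0: RD_PORT; after: ALU=1 MUL=0 MEM=1 BR=1, R=1, W=1
[5] MUL needs rd=2 wr=1: FU; after: ALU=1 MUL=0 MEM=1 BR=1, R=1, W=1
[6] ALU needs rd=2 wr=1: RD_PORT; after: ALU=1 MUL=0 MEM=1 BR=1, R=1, W=1
[7] BR needs rd=2 wr=0: RD_PORT; after: ALU=1 MUL=0 MEM=1 BR=1, R=1, W=1

reason(slot 7) = RD_PORT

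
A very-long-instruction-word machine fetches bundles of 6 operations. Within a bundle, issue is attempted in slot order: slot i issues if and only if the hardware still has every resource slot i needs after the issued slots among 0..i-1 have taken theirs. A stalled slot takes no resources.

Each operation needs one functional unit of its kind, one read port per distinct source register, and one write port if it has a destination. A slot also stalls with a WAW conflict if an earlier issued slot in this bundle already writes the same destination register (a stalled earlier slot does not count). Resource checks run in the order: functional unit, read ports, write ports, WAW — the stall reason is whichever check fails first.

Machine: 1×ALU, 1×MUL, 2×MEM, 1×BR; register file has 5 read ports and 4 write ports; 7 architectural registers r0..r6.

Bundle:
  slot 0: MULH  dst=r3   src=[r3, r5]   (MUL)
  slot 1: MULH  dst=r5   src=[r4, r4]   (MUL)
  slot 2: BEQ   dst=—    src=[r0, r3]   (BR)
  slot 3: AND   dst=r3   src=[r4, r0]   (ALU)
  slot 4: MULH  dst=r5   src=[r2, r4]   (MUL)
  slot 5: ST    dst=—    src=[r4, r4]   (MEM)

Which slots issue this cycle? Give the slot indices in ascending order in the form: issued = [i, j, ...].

issued = [0, 2, 5]

#0 MUL src=r3,r5 dispatched  <A:1 Mu:0 Ld:2 B:1 rd:3 wr:3>
#1 MUL src=r4,r4 held:FU  <A:1 Mu:0 Ld:2 B:1 rd:3 wr:3>
#2 BR src=r0,r3 dispatched  <A:1 Mu:0 Ld:2 B:0 rd:1 wr:3>
#3 ALU src=r4,r0 held:RD_PORT  <A:1 Mu:0 Ld:2 B:0 rd:1 wr:3>
#4 MUL src=r2,r4 held:FU  <A:1 Mu:0 Ld:2 B:0 rd:1 wr:3>
#5 MEM src=r4,r4 dispatched  <A:1 Mu:0 Ld:1 B:0 rd:0 wr:3>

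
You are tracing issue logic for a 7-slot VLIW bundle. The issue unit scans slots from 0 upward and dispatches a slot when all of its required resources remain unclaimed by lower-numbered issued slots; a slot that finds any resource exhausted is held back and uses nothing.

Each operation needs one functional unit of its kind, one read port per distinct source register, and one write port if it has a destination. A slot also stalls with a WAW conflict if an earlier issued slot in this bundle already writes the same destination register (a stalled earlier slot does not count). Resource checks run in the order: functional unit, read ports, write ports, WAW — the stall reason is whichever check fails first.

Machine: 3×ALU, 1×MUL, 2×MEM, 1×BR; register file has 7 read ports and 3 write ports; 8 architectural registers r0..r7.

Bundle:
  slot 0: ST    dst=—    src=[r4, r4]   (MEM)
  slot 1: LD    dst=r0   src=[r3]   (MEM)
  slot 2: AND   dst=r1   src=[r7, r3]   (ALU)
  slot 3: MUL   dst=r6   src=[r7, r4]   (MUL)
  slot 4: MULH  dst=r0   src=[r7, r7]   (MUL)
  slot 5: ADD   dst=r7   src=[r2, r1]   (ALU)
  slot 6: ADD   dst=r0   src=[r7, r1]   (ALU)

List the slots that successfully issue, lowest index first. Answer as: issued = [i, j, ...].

issued = [0, 1, 2, 3]

  0. MEM ⇒ go  {3A/1Mu/1Ld/1B | 6r 3w}
  1. MEM→r0 ⇒ go  {3A/1Mu/0Ld/1B | 5r 2w}
  2. ALU→r1 ⇒ go  {2A/1Mu/0Ld/1B | 3r 1w}
  3. MUL→r6 ⇒ go  {2A/0Mu/0Ld/1B | 1r 0w}
  4. MUL→r0 ⇒ no(FU)  {2A/0Mu/0Ld/1B | 1r 0w}
  5. ALU→r7 ⇒ no(RD_PORT)  {2A/0Mu/0Ld/1B | 1r 0w}
  6. ALU→r0 ⇒ no(RD_PORT)  {2A/0Mu/0Ld/1B | 1r 0w}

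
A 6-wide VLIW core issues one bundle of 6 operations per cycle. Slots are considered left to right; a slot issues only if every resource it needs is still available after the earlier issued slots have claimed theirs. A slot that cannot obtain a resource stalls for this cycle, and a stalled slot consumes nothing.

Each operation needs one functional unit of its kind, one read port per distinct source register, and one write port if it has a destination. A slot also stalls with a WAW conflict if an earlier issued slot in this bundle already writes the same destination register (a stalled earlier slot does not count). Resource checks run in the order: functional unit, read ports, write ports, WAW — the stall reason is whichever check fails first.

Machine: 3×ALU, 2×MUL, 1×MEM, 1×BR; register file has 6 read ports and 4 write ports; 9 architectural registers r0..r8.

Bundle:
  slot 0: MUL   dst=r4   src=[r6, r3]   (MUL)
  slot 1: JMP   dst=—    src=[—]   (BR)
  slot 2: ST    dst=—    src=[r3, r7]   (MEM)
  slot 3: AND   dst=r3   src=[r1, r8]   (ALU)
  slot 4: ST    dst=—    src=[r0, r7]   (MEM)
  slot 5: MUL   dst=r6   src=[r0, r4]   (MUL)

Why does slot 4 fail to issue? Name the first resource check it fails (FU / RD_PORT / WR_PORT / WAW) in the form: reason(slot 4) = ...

[0] MUL needs rd=2 wr=1: ok; after: ALU=3 MUL=1 MEM=1 BR=1, R=4, W=3
[1] BR needs rd=0 wr=0: ok; after: ALU=3 MUL=1 MEM=1 BR=0, R=4, W=3
[2] MEM needs rd=2 wr=0: ok; after: ALU=3 MUL=1 MEM=0 BR=0, R=2, W=3
[3] ALU needs rd=2 wr=1: ok; after: ALU=2 MUL=1 MEM=0 BR=0, R=0, W=2
[4] MEM needs rd=2 wr=0: FU; after: ALU=2 MUL=1 MEM=0 BR=0, R=0, W=2
[5] MUL needs rd=2 wr=1: RD_PORT; after: ALU=2 MUL=1 MEM=0 BR=0, R=0, W=2

reason(slot 4) = FU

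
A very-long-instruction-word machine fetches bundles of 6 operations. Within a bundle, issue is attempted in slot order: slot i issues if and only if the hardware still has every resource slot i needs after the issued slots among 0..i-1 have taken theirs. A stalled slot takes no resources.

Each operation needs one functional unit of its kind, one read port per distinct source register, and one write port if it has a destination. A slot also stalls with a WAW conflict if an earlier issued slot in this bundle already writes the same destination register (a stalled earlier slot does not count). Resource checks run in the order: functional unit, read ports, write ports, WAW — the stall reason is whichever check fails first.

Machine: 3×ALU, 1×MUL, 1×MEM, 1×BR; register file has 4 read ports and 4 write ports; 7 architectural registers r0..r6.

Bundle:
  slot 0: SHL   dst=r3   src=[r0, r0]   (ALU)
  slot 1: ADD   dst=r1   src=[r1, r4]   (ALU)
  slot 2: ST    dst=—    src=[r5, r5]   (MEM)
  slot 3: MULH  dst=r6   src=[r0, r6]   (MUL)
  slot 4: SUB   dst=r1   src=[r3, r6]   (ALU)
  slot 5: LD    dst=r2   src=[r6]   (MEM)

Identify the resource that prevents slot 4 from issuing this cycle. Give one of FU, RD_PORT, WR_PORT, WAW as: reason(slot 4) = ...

[0] ALU needs rd=1 wr=1: ok; after: ALU=2 MUL=1 MEM=1 BR=1, R=3, W=3
[1] ALU needs rd=2 wr=1: ok; after: ALU=1 MUL=1 MEM=1 BR=1, R=1, W=2
[2] MEM needs rd=1 wr=0: ok; after: ALU=1 MUL=1 MEM=0 BR=1, R=0, W=2
[3] MUL needs rd=2 wr=1: RD_PORT; after: ALU=1 MUL=1 MEM=0 BR=1, R=0, W=2
[4] ALU needs rd=2 wr=1: RD_PORT; after: ALU=1 MUL=1 MEM=0 BR=1, R=0, W=2
[5] MEM needs rd=1 wr=1: FU; after: ALU=1 MUL=1 MEM=0 BR=1, R=0, W=2

reason(slot 4) = RD_PORT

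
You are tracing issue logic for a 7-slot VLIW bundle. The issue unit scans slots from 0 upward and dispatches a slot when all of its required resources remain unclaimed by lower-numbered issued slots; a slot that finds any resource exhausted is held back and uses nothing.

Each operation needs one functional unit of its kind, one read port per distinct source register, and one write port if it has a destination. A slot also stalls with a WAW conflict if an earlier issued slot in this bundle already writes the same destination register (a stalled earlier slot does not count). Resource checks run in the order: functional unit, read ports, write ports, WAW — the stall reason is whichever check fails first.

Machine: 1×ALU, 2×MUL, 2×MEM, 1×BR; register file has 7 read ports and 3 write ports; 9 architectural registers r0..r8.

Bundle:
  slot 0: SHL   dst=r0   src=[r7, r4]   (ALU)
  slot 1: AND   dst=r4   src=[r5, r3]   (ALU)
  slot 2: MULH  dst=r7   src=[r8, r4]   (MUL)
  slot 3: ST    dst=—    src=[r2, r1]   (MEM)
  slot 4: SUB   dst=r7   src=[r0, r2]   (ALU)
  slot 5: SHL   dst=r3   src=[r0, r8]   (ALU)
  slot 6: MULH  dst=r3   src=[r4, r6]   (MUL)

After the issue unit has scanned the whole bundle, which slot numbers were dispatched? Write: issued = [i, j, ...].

#0 ALU src=r7,r4 dispatched  <A:0 Mu:2 Ld:2 B:1 rd:5 wr:2>
#1 ALU src=r5,r3 held:FU  <A:0 Mu:2 Ld:2 B:1 rd:5 wr:2>
#2 MUL src=r8,r4 dispatched  <A:0 Mu:1 Ld:2 B:1 rd:3 wr:1>
#3 MEM src=r2,r1 dispatched  <A:0 Mu:1 Ld:1 B:1 rd:1 wr:1>
#4 ALU src=r0,r2 held:FU  <A:0 Mu:1 Ld:1 B:1 rd:1 wr:1>
#5 ALU src=r0,r8 held:FU  <A:0 Mu:1 Ld:1 B:1 rd:1 wr:1>
#6 MUL src=r4,r6 held:RD_PORT  <A:0 Mu:1 Ld:1 B:1 rd:1 wr:1>

issued = [0, 2, 3]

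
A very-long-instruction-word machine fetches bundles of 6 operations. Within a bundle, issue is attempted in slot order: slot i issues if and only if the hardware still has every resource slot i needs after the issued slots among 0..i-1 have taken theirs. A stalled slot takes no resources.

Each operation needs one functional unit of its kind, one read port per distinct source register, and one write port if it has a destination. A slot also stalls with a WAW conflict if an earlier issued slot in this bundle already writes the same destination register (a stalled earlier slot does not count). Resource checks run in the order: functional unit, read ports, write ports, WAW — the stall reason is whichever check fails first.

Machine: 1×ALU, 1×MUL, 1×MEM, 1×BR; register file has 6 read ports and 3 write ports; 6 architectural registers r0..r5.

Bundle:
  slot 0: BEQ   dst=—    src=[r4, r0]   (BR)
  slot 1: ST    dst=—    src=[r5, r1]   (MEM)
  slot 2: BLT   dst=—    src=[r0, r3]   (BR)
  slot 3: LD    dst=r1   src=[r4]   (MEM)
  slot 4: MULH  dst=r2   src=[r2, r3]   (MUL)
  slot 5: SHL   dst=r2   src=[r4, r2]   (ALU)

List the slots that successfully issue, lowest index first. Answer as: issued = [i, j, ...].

#0 BR src=r4,r0 dispatched  <A:1 Mu:1 Ld:1 B:0 rd:4 wr:3>
#1 MEM src=r5,r1 dispatched  <A:1 Mu:1 Ld:0 B:0 rd:2 wr:3>
#2 BR src=r0,r3 held:FU  <A:1 Mu:1 Ld:0 B:0 rd:2 wr:3>
#3 MEM src=r4 held:FU  <A:1 Mu:1 Ld:0 B:0 rd:2 wr:3>
#4 MUL src=r2,r3 dispatched  <A:1 Mu:0 Ld:0 B:0 rd:0 wr:2>
#5 ALU src=r4,r2 held:RD_PORT  <A:1 Mu:0 Ld:0 B:0 rd:0 wr:2>

issued = [0, 1, 4]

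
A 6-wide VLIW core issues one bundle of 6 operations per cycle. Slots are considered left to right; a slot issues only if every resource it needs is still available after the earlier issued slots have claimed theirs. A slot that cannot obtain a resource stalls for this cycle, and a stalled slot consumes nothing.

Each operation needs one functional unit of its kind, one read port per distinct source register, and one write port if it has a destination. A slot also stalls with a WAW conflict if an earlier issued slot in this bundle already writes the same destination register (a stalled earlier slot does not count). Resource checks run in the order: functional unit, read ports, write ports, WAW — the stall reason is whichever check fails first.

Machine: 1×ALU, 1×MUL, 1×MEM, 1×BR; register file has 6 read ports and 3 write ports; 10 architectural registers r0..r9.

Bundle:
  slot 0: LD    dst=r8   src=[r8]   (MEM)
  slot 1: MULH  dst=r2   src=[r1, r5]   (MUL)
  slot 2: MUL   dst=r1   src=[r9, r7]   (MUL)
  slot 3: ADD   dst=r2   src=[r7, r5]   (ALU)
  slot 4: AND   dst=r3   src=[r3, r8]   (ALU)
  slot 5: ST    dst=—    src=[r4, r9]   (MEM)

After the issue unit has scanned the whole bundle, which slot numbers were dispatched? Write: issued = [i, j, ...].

(0) want 1×MEM +1rd +1wr — yes → AL1|MU1|ME0|BR1|rd5|wr2
(1) want 1×MUL +2rd +1wr — yes → AL1|MU0|ME0|BR1|rd3|wr1
(2) want 1×MUL +2rd +1wr — FU → AL1|MU0|ME0|BR1|rd3|wr1
(3) want 1×ALU +2rd +1wr — WAW → AL1|MU0|ME0|BR1|rd3|wr1
(4) want 1×ALU +2rd +1wr — yes → AL0|MU0|ME0|BR1|rd1|wr0
(5) want 1×MEM +2rd +0wr — FU → AL0|MU0|ME0|BR1|rd1|wr0

issued = [0, 1, 4]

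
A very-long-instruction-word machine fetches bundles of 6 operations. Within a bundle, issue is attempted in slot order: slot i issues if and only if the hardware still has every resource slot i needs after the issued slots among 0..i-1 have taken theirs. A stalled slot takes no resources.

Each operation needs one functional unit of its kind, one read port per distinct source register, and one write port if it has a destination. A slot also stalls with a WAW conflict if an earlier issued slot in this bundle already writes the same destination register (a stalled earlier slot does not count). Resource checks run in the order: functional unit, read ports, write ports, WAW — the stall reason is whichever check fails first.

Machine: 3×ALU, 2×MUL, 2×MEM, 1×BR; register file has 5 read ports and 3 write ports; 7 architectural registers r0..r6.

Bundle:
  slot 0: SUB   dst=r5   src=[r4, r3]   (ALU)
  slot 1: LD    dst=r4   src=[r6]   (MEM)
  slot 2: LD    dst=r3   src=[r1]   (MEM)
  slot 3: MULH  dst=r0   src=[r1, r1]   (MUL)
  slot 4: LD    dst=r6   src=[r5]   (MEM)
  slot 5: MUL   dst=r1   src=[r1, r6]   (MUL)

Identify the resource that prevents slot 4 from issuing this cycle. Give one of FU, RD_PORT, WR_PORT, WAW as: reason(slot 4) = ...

reason(slot 4) = FU

slot 0 (ALU): ISSUE — free A2,Mu2,Ld2,B1 rp3 wp2
slot 1 (MEM): ISSUE — free A2,Mu2,Ld1,B1 rp2 wp1
slot 2 (MEM): ISSUE — free A2,Mu2,Ld0,B1 rp1 wp0
slot 3 (MUL): stall WR_PORT — free A2,Mu2,Ld0,B1 rp1 wp0
slot 4 (MEM): stall FU — free A2,Mu2,Ld0,B1 rp1 wp0
slot 5 (MUL): stall RD_PORT — free A2,Mu2,Ld0,B1 rp1 wp0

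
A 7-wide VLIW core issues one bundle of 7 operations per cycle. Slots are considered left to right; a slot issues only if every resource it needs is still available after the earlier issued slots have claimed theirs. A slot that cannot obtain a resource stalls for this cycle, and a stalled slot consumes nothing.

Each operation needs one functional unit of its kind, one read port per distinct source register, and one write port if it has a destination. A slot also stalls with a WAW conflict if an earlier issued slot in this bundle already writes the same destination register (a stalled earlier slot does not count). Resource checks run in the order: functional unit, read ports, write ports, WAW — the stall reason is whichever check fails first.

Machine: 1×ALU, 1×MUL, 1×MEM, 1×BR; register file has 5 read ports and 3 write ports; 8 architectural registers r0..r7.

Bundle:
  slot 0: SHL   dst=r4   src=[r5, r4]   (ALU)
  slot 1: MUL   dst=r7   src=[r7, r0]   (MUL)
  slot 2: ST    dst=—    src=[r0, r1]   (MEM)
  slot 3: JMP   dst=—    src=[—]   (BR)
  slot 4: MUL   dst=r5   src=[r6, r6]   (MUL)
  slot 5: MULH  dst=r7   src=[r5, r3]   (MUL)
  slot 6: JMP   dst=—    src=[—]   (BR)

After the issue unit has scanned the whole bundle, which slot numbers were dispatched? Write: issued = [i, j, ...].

(0) want 1×ALU +2rd +1wr — yes → AL0|MU1|ME1|BR1|rd3|wr2
(1) want 1×MUL +2rd +1wr — yes → AL0|MU0|ME1|BR1|rd1|wr1
(2) want 1×MEM +2rd +0wr — RD_PORT → AL0|MU0|ME1|BR1|rd1|wr1
(3) want 1×BR +0rd +0wr — yes → AL0|MU0|ME1|BR0|rd1|wr1
(4) want 1×MUL +1rd +1wr — FU → AL0|MU0|ME1|BR0|rd1|wr1
(5) want 1×MUL +2rd +1wr — FU → AL0|MU0|ME1|BR0|rd1|wr1
(6) want 1×BR +0rd +0wr — FU → AL0|MU0|ME1|BR0|rd1|wr1

issued = [0, 1, 3]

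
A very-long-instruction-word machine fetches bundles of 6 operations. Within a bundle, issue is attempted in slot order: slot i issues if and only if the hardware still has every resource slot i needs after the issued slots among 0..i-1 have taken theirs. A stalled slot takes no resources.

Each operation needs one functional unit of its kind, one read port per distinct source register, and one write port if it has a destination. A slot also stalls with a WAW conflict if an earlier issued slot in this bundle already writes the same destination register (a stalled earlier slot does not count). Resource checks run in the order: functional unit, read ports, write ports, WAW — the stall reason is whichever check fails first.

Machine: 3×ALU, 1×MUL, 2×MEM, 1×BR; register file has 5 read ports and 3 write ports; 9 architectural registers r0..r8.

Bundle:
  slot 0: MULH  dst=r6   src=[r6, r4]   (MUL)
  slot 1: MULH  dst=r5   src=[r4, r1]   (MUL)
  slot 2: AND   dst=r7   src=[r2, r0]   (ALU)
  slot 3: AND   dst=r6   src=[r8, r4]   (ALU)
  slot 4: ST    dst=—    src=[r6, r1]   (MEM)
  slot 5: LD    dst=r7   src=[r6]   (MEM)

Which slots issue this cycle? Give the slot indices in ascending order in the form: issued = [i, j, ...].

#0 MUL src=r6,r4 dispatched  <A:3 Mu:0 Ld:2 B:1 rd:3 wr:2>
#1 MUL src=r4,r1 held:FU  <A:3 Mu:0 Ld:2 B:1 rd:3 wr:2>
#2 ALU src=r2,r0 dispatched  <A:2 Mu:0 Ld:2 B:1 rd:1 wr:1>
#3 ALU src=r8,r4 held:RD_PORT  <A:2 Mu:0 Ld:2 B:1 rd:1 wr:1>
#4 MEM src=r6,r1 held:RD_PORT  <A:2 Mu:0 Ld:2 B:1 rd:1 wr:1>
#5 MEM src=r6 held:WAW  <A:2 Mu:0 Ld:2 B:1 rd:1 wr:1>

issued = [0, 2]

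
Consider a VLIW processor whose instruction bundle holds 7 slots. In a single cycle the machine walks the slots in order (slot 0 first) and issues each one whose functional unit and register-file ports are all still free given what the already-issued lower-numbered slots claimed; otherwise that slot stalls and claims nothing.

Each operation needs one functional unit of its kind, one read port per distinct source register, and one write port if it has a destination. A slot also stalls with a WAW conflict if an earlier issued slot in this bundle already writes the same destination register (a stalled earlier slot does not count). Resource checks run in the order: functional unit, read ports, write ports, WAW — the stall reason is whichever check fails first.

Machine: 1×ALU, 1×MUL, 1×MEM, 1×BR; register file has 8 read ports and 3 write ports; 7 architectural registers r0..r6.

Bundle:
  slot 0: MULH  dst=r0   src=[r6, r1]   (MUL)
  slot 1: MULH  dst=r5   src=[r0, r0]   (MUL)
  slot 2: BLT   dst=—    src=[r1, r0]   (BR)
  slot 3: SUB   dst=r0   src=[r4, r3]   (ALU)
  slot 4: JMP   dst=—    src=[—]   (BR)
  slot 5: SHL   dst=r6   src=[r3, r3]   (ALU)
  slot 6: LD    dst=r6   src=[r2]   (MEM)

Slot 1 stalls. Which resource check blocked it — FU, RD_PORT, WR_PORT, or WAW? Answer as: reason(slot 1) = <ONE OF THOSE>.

#0 MUL src=r6,r1 dispatched  <A:1 Mu:0 Ld:1 B:1 rd:6 wr:2>
#1 MUL src=r0,r0 held:FU  <A:1 Mu:0 Ld:1 B:1 rd:6 wr:2>
#2 BR src=r1,r0 dispatched  <A:1 Mu:0 Ld:1 B:0 rd:4 wr:2>
#3 ALU src=r4,r3 held:WAW  <A:1 Mu:0 Ld:1 B:0 rd:4 wr:2>
#4 BR src=- held:FU  <A:1 Mu:0 Ld:1 B:0 rd:4 wr:2>
#5 ALU src=r3,r3 dispatched  <A:0 Mu:0 Ld:1 B:0 rd:3 wr:1>
#6 MEM src=r2 held:WAW  <A:0 Mu:0 Ld:1 B:0 rd:3 wr:1>

reason(slot 1) = FU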